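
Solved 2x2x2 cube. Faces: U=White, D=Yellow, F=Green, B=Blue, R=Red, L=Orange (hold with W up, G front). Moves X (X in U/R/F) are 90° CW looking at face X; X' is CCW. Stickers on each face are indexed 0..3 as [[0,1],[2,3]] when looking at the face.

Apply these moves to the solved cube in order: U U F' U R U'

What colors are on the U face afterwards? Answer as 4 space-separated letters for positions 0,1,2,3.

After move 1 (U): U=WWWW F=RRGG R=BBRR B=OOBB L=GGOO
After move 2 (U): U=WWWW F=BBGG R=OORR B=GGBB L=RROO
After move 3 (F'): F=BGBG U=WWOR R=YOYR D=ROYY L=RWOW
After move 4 (U): U=OWRW F=YOBG R=GGYR B=RWBB L=BGOW
After move 5 (R): R=YGRG U=OORG F=YOBY D=RBYR B=WWWB
After move 6 (U'): U=OGOR F=BGBY R=YORG B=YGWB L=WWOW
Query: U face = OGOR

Answer: O G O R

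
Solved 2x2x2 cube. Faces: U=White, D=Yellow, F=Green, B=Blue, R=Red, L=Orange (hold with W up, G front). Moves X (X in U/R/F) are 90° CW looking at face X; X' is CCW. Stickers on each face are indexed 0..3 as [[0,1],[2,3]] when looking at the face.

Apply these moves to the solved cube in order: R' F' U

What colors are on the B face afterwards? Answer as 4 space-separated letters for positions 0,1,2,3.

After move 1 (R'): R=RRRR U=WBWB F=GWGW D=YGYG B=YBYB
After move 2 (F'): F=WWGG U=WBRR R=GRYR D=OOYG L=OBOW
After move 3 (U): U=RWRB F=GRGG R=YBYR B=OBYB L=WWOW
Query: B face = OBYB

Answer: O B Y B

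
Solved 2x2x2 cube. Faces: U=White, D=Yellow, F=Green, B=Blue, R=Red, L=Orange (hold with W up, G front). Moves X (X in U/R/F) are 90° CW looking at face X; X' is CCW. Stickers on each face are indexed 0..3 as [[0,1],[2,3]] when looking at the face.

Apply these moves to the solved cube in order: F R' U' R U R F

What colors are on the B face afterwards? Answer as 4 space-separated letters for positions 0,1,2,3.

Answer: Y B B B

Derivation:
After move 1 (F): F=GGGG U=WWOO R=WRWR D=RRYY L=OYOY
After move 2 (R'): R=RRWW U=WBOB F=GWGO D=RGYG B=YBRB
After move 3 (U'): U=BBWO F=OYGO R=GWWW B=RRRB L=YBOY
After move 4 (R): R=WGWW U=BYWO F=OGGG D=RRYR B=ORBB
After move 5 (U): U=WBOY F=WGGG R=ORWW B=YBBB L=OGOY
After move 6 (R): R=WOWR U=WGOG F=WRGR D=RBYY B=YBBB
After move 7 (F): F=GWRR U=WGYG R=OOGR D=WWYY L=OROB
Query: B face = YBBB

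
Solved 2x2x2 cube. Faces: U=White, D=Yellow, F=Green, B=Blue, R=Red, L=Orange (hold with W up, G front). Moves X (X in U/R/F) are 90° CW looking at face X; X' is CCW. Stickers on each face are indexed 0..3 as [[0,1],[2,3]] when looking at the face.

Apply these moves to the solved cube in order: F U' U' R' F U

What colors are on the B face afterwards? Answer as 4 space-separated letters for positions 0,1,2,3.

Answer: W R R B

Derivation:
After move 1 (F): F=GGGG U=WWOO R=WRWR D=RRYY L=OYOY
After move 2 (U'): U=WOWO F=OYGG R=GGWR B=WRBB L=BBOY
After move 3 (U'): U=OOWW F=BBGG R=OYWR B=GGBB L=WROY
After move 4 (R'): R=YROW U=OBWG F=BOGW D=RBYG B=YGRB
After move 5 (F): F=GBWO U=OBYR R=WRGW D=OYYG L=WROB
After move 6 (U): U=YORB F=WRWO R=YGGW B=WRRB L=GBOB
Query: B face = WRRB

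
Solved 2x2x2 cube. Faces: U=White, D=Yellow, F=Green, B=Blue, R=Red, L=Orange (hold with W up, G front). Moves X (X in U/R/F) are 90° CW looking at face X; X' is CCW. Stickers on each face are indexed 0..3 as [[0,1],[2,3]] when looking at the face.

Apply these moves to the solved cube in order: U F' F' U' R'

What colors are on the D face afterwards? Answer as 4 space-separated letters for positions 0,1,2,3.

After move 1 (U): U=WWWW F=RRGG R=BBRR B=OOBB L=GGOO
After move 2 (F'): F=RGRG U=WWBR R=YBYR D=GOYY L=GWOW
After move 3 (F'): F=GGRR U=WWYY R=OBGR D=WWYY L=GROB
After move 4 (U'): U=WYWY F=GRRR R=GGGR B=OBBB L=OOOB
After move 5 (R'): R=GRGG U=WBWO F=GYRY D=WRYR B=YBWB
Query: D face = WRYR

Answer: W R Y R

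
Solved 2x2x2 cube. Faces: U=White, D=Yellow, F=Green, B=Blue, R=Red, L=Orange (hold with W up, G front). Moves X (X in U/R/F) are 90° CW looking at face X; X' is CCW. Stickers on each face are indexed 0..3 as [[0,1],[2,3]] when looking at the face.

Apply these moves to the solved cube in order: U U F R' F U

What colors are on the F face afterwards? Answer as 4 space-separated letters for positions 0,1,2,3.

After move 1 (U): U=WWWW F=RRGG R=BBRR B=OOBB L=GGOO
After move 2 (U): U=WWWW F=BBGG R=OORR B=GGBB L=RROO
After move 3 (F): F=GBGB U=WWOR R=WOWR D=ROYY L=RYOY
After move 4 (R'): R=ORWW U=WBOG F=GWGR D=RBYB B=YGOB
After move 5 (F): F=GGRW U=WBYY R=ORGW D=WOYB L=RROB
After move 6 (U): U=YWYB F=ORRW R=YGGW B=RROB L=GGOB
Query: F face = ORRW

Answer: O R R W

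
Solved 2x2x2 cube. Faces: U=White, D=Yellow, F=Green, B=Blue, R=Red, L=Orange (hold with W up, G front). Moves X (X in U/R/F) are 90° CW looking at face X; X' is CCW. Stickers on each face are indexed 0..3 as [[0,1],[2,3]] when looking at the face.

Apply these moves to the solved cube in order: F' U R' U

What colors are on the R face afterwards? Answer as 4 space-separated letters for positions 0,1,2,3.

After move 1 (F'): F=GGGG U=WWRR R=YRYR D=OOYY L=OWOW
After move 2 (U): U=RWRW F=YRGG R=BBYR B=OWBB L=GGOW
After move 3 (R'): R=BRBY U=RBRO F=YWGW D=ORYG B=YWOB
After move 4 (U): U=RROB F=BRGW R=YWBY B=GGOB L=YWOW
Query: R face = YWBY

Answer: Y W B Y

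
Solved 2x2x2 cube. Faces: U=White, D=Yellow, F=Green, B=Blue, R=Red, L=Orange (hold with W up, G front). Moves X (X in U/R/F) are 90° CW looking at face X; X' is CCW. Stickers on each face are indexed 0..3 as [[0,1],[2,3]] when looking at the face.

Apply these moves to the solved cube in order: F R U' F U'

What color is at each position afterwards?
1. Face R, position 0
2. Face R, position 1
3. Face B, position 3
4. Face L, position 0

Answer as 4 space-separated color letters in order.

Answer: G O B W

Derivation:
After move 1 (F): F=GGGG U=WWOO R=WRWR D=RRYY L=OYOY
After move 2 (R): R=WWRR U=WGOG F=GRGY D=RBYB B=OBWB
After move 3 (U'): U=GGWO F=OYGY R=GRRR B=WWWB L=OBOY
After move 4 (F): F=GOYY U=GGYB R=WROR D=RGYB L=OROB
After move 5 (U'): U=GBGY F=ORYY R=GOOR B=WRWB L=WWOB
Query 1: R[0] = G
Query 2: R[1] = O
Query 3: B[3] = B
Query 4: L[0] = W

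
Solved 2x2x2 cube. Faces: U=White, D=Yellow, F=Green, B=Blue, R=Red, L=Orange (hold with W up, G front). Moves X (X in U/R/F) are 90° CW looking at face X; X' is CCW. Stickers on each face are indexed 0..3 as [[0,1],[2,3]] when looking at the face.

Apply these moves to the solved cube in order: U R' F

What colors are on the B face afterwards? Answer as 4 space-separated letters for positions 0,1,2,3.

After move 1 (U): U=WWWW F=RRGG R=BBRR B=OOBB L=GGOO
After move 2 (R'): R=BRBR U=WBWO F=RWGW D=YRYG B=YOYB
After move 3 (F): F=GRWW U=WBOG R=WROR D=BBYG L=GYOR
Query: B face = YOYB

Answer: Y O Y B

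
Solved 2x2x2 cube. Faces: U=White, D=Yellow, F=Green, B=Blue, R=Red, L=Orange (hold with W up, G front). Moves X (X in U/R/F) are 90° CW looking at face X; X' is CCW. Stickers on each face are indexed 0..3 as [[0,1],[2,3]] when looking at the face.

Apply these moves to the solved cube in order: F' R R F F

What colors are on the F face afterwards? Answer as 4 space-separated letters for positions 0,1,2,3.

Answer: B G B G

Derivation:
After move 1 (F'): F=GGGG U=WWRR R=YRYR D=OOYY L=OWOW
After move 2 (R): R=YYRR U=WGRG F=GOGY D=OBYB B=RBWB
After move 3 (R): R=RYRY U=WORY F=GBGB D=OWYR B=GBGB
After move 4 (F): F=GGBB U=WOWW R=RYYY D=RRYR L=OOOW
After move 5 (F): F=BGBG U=WOWO R=WYWY D=YRYR L=OROR
Query: F face = BGBG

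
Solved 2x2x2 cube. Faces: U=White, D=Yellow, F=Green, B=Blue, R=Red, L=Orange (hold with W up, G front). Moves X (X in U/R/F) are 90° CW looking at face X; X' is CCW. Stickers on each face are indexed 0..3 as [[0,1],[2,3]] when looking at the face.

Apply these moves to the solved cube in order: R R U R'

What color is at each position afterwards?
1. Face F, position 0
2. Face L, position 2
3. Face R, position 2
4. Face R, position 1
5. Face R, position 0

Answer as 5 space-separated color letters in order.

After move 1 (R): R=RRRR U=WGWG F=GYGY D=YBYB B=WBWB
After move 2 (R): R=RRRR U=WYWY F=GBGB D=YWYW B=GBGB
After move 3 (U): U=WWYY F=RRGB R=GBRR B=OOGB L=GBOO
After move 4 (R'): R=BRGR U=WGYO F=RWGY D=YRYB B=WOWB
Query 1: F[0] = R
Query 2: L[2] = O
Query 3: R[2] = G
Query 4: R[1] = R
Query 5: R[0] = B

Answer: R O G R B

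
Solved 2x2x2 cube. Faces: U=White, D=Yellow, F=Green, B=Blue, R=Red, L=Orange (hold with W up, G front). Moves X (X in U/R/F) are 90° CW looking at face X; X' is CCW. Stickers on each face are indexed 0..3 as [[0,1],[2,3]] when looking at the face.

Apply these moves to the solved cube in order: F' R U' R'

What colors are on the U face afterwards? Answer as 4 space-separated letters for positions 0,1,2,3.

After move 1 (F'): F=GGGG U=WWRR R=YRYR D=OOYY L=OWOW
After move 2 (R): R=YYRR U=WGRG F=GOGY D=OBYB B=RBWB
After move 3 (U'): U=GGWR F=OWGY R=GORR B=YYWB L=RBOW
After move 4 (R'): R=ORGR U=GWWY F=OGGR D=OWYY B=BYBB
Query: U face = GWWY

Answer: G W W Y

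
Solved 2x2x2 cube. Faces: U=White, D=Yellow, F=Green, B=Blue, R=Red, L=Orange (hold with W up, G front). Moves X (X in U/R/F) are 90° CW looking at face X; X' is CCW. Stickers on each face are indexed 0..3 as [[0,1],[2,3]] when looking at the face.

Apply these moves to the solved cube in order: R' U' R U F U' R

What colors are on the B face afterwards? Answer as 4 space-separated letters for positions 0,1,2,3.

Answer: O R G B

Derivation:
After move 1 (R'): R=RRRR U=WBWB F=GWGW D=YGYG B=YBYB
After move 2 (U'): U=BBWW F=OOGW R=GWRR B=RRYB L=YBOO
After move 3 (R): R=RGRW U=BOWW F=OGGG D=YYYR B=WRBB
After move 4 (U): U=WBWO F=RGGG R=WRRW B=YBBB L=OGOO
After move 5 (F): F=GRGG U=WBOG R=WROW D=RWYR L=OYOY
After move 6 (U'): U=BGWO F=OYGG R=GROW B=WRBB L=YBOY
After move 7 (R): R=OGWR U=BYWG F=OWGR D=RBYW B=ORGB
Query: B face = ORGB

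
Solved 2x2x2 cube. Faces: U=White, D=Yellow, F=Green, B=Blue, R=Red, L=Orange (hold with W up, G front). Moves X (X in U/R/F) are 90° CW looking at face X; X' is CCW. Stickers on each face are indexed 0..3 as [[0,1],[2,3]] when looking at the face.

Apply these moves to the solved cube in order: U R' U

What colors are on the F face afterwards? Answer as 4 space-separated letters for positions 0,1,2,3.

Answer: B R G W

Derivation:
After move 1 (U): U=WWWW F=RRGG R=BBRR B=OOBB L=GGOO
After move 2 (R'): R=BRBR U=WBWO F=RWGW D=YRYG B=YOYB
After move 3 (U): U=WWOB F=BRGW R=YOBR B=GGYB L=RWOO
Query: F face = BRGW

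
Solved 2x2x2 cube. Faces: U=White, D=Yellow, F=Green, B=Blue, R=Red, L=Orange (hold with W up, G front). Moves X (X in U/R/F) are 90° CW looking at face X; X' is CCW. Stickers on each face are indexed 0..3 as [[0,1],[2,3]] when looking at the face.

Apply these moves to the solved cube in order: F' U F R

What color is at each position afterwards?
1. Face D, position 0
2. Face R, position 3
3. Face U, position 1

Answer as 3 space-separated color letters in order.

After move 1 (F'): F=GGGG U=WWRR R=YRYR D=OOYY L=OWOW
After move 2 (U): U=RWRW F=YRGG R=BBYR B=OWBB L=GGOW
After move 3 (F): F=GYGR U=RWWG R=RBWR D=YBYY L=GOOO
After move 4 (R): R=WRRB U=RYWR F=GBGY D=YBYO B=GWWB
Query 1: D[0] = Y
Query 2: R[3] = B
Query 3: U[1] = Y

Answer: Y B Y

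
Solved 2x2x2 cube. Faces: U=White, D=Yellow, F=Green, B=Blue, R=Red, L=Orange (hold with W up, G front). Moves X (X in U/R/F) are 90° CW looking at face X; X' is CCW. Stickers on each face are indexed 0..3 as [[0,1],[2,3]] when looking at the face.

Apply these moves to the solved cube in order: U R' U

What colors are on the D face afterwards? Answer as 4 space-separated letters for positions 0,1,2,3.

Answer: Y R Y G

Derivation:
After move 1 (U): U=WWWW F=RRGG R=BBRR B=OOBB L=GGOO
After move 2 (R'): R=BRBR U=WBWO F=RWGW D=YRYG B=YOYB
After move 3 (U): U=WWOB F=BRGW R=YOBR B=GGYB L=RWOO
Query: D face = YRYG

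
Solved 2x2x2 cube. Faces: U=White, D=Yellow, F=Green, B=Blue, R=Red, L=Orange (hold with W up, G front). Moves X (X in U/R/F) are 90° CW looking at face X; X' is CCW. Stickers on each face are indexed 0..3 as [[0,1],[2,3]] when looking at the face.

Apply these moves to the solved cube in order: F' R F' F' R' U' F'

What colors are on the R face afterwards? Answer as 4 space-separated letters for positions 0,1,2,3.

After move 1 (F'): F=GGGG U=WWRR R=YRYR D=OOYY L=OWOW
After move 2 (R): R=YYRR U=WGRG F=GOGY D=OBYB B=RBWB
After move 3 (F'): F=OYGG U=WGYR R=BYOR D=WWYB L=OGOR
After move 4 (F'): F=YGOG U=WGBO R=WYWR D=GRYB L=OROY
After move 5 (R'): R=YRWW U=WWBR F=YGOO D=GGYG B=BBRB
After move 6 (U'): U=WRWB F=OROO R=YGWW B=YRRB L=BBOY
After move 7 (F'): F=ROOO U=WRYW R=GGGW D=BYYG L=BBOW
Query: R face = GGGW

Answer: G G G W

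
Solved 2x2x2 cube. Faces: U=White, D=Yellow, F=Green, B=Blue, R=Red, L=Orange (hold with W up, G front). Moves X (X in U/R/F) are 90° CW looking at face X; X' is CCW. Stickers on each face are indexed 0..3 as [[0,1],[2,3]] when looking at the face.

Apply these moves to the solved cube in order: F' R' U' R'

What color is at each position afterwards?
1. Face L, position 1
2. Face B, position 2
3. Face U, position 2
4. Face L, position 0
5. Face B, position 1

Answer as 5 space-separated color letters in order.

After move 1 (F'): F=GGGG U=WWRR R=YRYR D=OOYY L=OWOW
After move 2 (R'): R=RRYY U=WBRB F=GWGR D=OGYG B=YBOB
After move 3 (U'): U=BBWR F=OWGR R=GWYY B=RROB L=YBOW
After move 4 (R'): R=WYGY U=BOWR F=OBGR D=OWYR B=GRGB
Query 1: L[1] = B
Query 2: B[2] = G
Query 3: U[2] = W
Query 4: L[0] = Y
Query 5: B[1] = R

Answer: B G W Y R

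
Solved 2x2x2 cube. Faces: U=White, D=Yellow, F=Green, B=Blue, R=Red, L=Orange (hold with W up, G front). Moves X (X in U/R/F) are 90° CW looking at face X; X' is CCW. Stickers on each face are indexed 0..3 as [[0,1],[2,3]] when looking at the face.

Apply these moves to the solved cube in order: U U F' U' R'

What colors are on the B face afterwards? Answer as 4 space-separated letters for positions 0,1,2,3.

Answer: Y O O B

Derivation:
After move 1 (U): U=WWWW F=RRGG R=BBRR B=OOBB L=GGOO
After move 2 (U): U=WWWW F=BBGG R=OORR B=GGBB L=RROO
After move 3 (F'): F=BGBG U=WWOR R=YOYR D=ROYY L=RWOW
After move 4 (U'): U=WRWO F=RWBG R=BGYR B=YOBB L=GGOW
After move 5 (R'): R=GRBY U=WBWY F=RRBO D=RWYG B=YOOB
Query: B face = YOOB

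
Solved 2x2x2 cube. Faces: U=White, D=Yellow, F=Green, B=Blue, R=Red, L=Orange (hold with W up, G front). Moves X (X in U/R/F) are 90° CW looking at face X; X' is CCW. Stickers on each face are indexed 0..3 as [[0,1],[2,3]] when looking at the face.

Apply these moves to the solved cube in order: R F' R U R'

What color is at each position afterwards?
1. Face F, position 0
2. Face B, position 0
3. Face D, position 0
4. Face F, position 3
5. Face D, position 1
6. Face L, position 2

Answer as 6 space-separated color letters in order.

Answer: Y W O Y B O

Derivation:
After move 1 (R): R=RRRR U=WGWG F=GYGY D=YBYB B=WBWB
After move 2 (F'): F=YYGG U=WGRR R=BRYR D=OOYB L=OGOW
After move 3 (R): R=YBRR U=WYRG F=YOGB D=OWYW B=RBGB
After move 4 (U): U=RWGY F=YBGB R=RBRR B=OGGB L=YOOW
After move 5 (R'): R=BRRR U=RGGO F=YWGY D=OBYB B=WGWB
Query 1: F[0] = Y
Query 2: B[0] = W
Query 3: D[0] = O
Query 4: F[3] = Y
Query 5: D[1] = B
Query 6: L[2] = O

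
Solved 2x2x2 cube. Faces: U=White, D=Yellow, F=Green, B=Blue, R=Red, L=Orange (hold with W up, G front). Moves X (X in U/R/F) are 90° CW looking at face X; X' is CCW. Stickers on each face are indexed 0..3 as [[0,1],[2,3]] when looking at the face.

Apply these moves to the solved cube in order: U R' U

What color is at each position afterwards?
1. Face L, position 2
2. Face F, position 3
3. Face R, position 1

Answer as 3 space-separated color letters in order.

Answer: O W O

Derivation:
After move 1 (U): U=WWWW F=RRGG R=BBRR B=OOBB L=GGOO
After move 2 (R'): R=BRBR U=WBWO F=RWGW D=YRYG B=YOYB
After move 3 (U): U=WWOB F=BRGW R=YOBR B=GGYB L=RWOO
Query 1: L[2] = O
Query 2: F[3] = W
Query 3: R[1] = O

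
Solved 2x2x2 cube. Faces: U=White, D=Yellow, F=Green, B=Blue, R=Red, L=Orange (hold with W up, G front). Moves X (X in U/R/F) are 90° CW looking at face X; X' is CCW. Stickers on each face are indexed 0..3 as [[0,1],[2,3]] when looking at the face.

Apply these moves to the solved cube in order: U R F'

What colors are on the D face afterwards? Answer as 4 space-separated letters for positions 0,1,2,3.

Answer: G O Y O

Derivation:
After move 1 (U): U=WWWW F=RRGG R=BBRR B=OOBB L=GGOO
After move 2 (R): R=RBRB U=WRWG F=RYGY D=YBYO B=WOWB
After move 3 (F'): F=YYRG U=WRRR R=BBYB D=GOYO L=GGOW
Query: D face = GOYO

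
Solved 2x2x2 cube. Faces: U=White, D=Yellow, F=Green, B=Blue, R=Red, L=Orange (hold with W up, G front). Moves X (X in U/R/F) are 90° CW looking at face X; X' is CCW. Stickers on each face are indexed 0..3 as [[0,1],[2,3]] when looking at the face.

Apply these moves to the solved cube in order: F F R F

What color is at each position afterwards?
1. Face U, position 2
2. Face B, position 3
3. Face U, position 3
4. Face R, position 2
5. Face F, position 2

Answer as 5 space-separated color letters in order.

Answer: R B R G Y

Derivation:
After move 1 (F): F=GGGG U=WWOO R=WRWR D=RRYY L=OYOY
After move 2 (F): F=GGGG U=WWYY R=OROR D=WWYY L=OROR
After move 3 (R): R=OORR U=WGYG F=GWGY D=WBYB B=YBWB
After move 4 (F): F=GGYW U=WGRR R=YOGR D=ROYB L=OWOB
Query 1: U[2] = R
Query 2: B[3] = B
Query 3: U[3] = R
Query 4: R[2] = G
Query 5: F[2] = Y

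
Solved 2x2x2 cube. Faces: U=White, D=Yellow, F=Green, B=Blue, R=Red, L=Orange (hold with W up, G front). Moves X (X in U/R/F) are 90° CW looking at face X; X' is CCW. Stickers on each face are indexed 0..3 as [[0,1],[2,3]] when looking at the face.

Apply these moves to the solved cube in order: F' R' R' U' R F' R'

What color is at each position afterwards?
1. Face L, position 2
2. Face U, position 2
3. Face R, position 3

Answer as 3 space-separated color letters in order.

Answer: O R O

Derivation:
After move 1 (F'): F=GGGG U=WWRR R=YRYR D=OOYY L=OWOW
After move 2 (R'): R=RRYY U=WBRB F=GWGR D=OGYG B=YBOB
After move 3 (R'): R=RYRY U=WORY F=GBGB D=OWYR B=GBGB
After move 4 (U'): U=OYWR F=OWGB R=GBRY B=RYGB L=GBOW
After move 5 (R): R=RGYB U=OWWB F=OWGR D=OGYR B=RYYB
After move 6 (F'): F=WROG U=OWRY R=GGOB D=BWYR L=GBOW
After move 7 (R'): R=GBGO U=OYRR F=WWOY D=BRYG B=RYWB
Query 1: L[2] = O
Query 2: U[2] = R
Query 3: R[3] = O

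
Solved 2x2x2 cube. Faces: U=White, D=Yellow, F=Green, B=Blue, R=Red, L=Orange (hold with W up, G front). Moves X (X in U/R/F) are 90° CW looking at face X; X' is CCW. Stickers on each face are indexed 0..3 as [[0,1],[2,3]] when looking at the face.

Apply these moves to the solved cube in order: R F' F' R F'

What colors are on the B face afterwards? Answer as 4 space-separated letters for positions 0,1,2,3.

Answer: Y B G B

Derivation:
After move 1 (R): R=RRRR U=WGWG F=GYGY D=YBYB B=WBWB
After move 2 (F'): F=YYGG U=WGRR R=BRYR D=OOYB L=OGOW
After move 3 (F'): F=YGYG U=WGBY R=OROR D=GWYB L=OROR
After move 4 (R): R=OORR U=WGBG F=YWYB D=GWYW B=YBGB
After move 5 (F'): F=WBYY U=WGOR R=WOGR D=RRYW L=OGOB
Query: B face = YBGB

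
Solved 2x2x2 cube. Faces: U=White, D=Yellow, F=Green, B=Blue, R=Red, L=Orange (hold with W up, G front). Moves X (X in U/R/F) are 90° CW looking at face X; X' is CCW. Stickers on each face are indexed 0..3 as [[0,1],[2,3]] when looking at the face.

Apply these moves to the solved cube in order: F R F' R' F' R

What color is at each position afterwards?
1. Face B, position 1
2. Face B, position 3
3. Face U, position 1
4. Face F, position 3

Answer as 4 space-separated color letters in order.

After move 1 (F): F=GGGG U=WWOO R=WRWR D=RRYY L=OYOY
After move 2 (R): R=WWRR U=WGOG F=GRGY D=RBYB B=OBWB
After move 3 (F'): F=RYGG U=WGWR R=BWRR D=YYYB L=OGOO
After move 4 (R'): R=WRBR U=WWWO F=RGGR D=YYYG B=BBYB
After move 5 (F'): F=GRRG U=WWWB R=YRYR D=GOYG L=OOOW
After move 6 (R): R=YYRR U=WRWG F=GORG D=GYYB B=BBWB
Query 1: B[1] = B
Query 2: B[3] = B
Query 3: U[1] = R
Query 4: F[3] = G

Answer: B B R G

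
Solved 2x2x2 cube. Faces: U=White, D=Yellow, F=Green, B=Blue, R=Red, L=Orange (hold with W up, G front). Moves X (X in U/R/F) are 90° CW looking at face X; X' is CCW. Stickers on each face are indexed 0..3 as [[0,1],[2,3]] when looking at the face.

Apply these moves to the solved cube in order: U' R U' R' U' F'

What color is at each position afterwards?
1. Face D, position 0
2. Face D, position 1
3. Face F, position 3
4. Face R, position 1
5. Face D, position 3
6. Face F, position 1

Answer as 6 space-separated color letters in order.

After move 1 (U'): U=WWWW F=OOGG R=GGRR B=RRBB L=BBOO
After move 2 (R): R=RGRG U=WOWG F=OYGY D=YBYR B=WRWB
After move 3 (U'): U=OGWW F=BBGY R=OYRG B=RGWB L=WROO
After move 4 (R'): R=YGOR U=OWWR F=BGGW D=YBYY B=RGBB
After move 5 (U'): U=WROW F=WRGW R=BGOR B=YGBB L=RGOO
After move 6 (F'): F=RWWG U=WRBO R=BGYR D=GOYY L=RWOO
Query 1: D[0] = G
Query 2: D[1] = O
Query 3: F[3] = G
Query 4: R[1] = G
Query 5: D[3] = Y
Query 6: F[1] = W

Answer: G O G G Y W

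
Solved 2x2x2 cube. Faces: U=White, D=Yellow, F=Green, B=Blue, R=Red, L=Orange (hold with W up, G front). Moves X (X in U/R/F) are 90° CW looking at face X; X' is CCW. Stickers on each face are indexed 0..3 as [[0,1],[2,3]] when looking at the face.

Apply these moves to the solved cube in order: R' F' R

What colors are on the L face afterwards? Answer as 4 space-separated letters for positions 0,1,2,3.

After move 1 (R'): R=RRRR U=WBWB F=GWGW D=YGYG B=YBYB
After move 2 (F'): F=WWGG U=WBRR R=GRYR D=OOYG L=OBOW
After move 3 (R): R=YGRR U=WWRG F=WOGG D=OYYY B=RBBB
Query: L face = OBOW

Answer: O B O W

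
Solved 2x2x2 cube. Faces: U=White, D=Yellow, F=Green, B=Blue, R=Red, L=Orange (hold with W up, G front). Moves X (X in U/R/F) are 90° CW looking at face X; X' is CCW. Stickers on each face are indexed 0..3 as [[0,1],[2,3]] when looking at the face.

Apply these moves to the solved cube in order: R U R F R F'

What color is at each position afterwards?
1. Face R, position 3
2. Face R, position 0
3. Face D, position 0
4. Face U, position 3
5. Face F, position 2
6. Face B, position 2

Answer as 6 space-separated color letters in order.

Answer: W W Y B G R

Derivation:
After move 1 (R): R=RRRR U=WGWG F=GYGY D=YBYB B=WBWB
After move 2 (U): U=WWGG F=RRGY R=WBRR B=OOWB L=GYOO
After move 3 (R): R=RWRB U=WRGY F=RBGB D=YWYO B=GOWB
After move 4 (F): F=GRBB U=WROY R=GWYB D=RRYO L=GYOW
After move 5 (R): R=YGBW U=WROB F=GRBO D=RWYG B=YORB
After move 6 (F'): F=ROGB U=WRYB R=WGRW D=YWYG L=GBOO
Query 1: R[3] = W
Query 2: R[0] = W
Query 3: D[0] = Y
Query 4: U[3] = B
Query 5: F[2] = G
Query 6: B[2] = R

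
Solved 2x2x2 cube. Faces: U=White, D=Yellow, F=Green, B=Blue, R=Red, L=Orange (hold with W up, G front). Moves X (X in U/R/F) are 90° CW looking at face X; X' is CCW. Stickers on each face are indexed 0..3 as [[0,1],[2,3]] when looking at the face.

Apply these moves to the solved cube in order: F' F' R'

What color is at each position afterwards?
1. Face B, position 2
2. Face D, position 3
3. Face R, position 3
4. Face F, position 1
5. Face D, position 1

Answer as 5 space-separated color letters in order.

After move 1 (F'): F=GGGG U=WWRR R=YRYR D=OOYY L=OWOW
After move 2 (F'): F=GGGG U=WWYY R=OROR D=WWYY L=OROR
After move 3 (R'): R=RROO U=WBYB F=GWGY D=WGYG B=YBWB
Query 1: B[2] = W
Query 2: D[3] = G
Query 3: R[3] = O
Query 4: F[1] = W
Query 5: D[1] = G

Answer: W G O W G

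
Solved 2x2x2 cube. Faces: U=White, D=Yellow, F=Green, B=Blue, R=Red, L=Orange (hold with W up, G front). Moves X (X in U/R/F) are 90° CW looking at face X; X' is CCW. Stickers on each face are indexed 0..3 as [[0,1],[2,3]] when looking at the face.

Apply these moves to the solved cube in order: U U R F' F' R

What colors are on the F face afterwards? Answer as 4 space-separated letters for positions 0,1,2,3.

Answer: Y W Y G

Derivation:
After move 1 (U): U=WWWW F=RRGG R=BBRR B=OOBB L=GGOO
After move 2 (U): U=WWWW F=BBGG R=OORR B=GGBB L=RROO
After move 3 (R): R=RORO U=WBWG F=BYGY D=YBYG B=WGWB
After move 4 (F'): F=YYBG U=WBRR R=BOYO D=ROYG L=RGOW
After move 5 (F'): F=YGYB U=WBBY R=OORO D=GWYG L=RROR
After move 6 (R): R=ROOO U=WGBB F=YWYG D=GWYW B=YGBB
Query: F face = YWYG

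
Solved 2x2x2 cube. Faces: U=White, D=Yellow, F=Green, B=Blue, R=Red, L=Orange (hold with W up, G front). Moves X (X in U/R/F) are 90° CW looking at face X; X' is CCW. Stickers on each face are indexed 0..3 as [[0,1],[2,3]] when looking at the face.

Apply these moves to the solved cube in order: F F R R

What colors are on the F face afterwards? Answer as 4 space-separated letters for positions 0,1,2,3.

Answer: G B G B

Derivation:
After move 1 (F): F=GGGG U=WWOO R=WRWR D=RRYY L=OYOY
After move 2 (F): F=GGGG U=WWYY R=OROR D=WWYY L=OROR
After move 3 (R): R=OORR U=WGYG F=GWGY D=WBYB B=YBWB
After move 4 (R): R=RORO U=WWYY F=GBGB D=WWYY B=GBGB
Query: F face = GBGB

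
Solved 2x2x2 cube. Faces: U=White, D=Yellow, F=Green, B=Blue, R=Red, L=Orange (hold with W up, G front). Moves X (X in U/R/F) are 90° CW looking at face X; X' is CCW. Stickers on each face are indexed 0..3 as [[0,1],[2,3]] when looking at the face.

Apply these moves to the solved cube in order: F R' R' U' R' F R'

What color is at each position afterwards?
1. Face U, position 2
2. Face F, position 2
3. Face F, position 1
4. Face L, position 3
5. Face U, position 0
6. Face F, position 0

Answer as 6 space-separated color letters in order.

After move 1 (F): F=GGGG U=WWOO R=WRWR D=RRYY L=OYOY
After move 2 (R'): R=RRWW U=WBOB F=GWGO D=RGYG B=YBRB
After move 3 (R'): R=RWRW U=WROY F=GBGB D=RWYO B=GBGB
After move 4 (U'): U=RYWO F=OYGB R=GBRW B=RWGB L=GBOY
After move 5 (R'): R=BWGR U=RGWR F=OYGO D=RYYB B=OWWB
After move 6 (F): F=GOOY U=RGYB R=WWRR D=GBYB L=GROY
After move 7 (R'): R=WRWR U=RWYO F=GGOB D=GOYY B=BWBB
Query 1: U[2] = Y
Query 2: F[2] = O
Query 3: F[1] = G
Query 4: L[3] = Y
Query 5: U[0] = R
Query 6: F[0] = G

Answer: Y O G Y R G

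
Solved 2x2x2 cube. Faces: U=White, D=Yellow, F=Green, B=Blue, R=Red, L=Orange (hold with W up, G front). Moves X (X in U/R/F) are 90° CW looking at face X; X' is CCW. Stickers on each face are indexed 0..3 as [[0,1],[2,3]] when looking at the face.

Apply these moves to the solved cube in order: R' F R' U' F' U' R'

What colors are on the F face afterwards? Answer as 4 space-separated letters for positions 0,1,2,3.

After move 1 (R'): R=RRRR U=WBWB F=GWGW D=YGYG B=YBYB
After move 2 (F): F=GGWW U=WBOO R=WRBR D=RRYG L=OYOG
After move 3 (R'): R=RRWB U=WYOY F=GBWO D=RGYW B=GBRB
After move 4 (U'): U=YYWO F=OYWO R=GBWB B=RRRB L=GBOG
After move 5 (F'): F=YOOW U=YYGW R=GBRB D=BGYW L=GOOW
After move 6 (U'): U=YWYG F=GOOW R=YORB B=GBRB L=RROW
After move 7 (R'): R=OBYR U=YRYG F=GWOG D=BOYW B=WBGB
Query: F face = GWOG

Answer: G W O G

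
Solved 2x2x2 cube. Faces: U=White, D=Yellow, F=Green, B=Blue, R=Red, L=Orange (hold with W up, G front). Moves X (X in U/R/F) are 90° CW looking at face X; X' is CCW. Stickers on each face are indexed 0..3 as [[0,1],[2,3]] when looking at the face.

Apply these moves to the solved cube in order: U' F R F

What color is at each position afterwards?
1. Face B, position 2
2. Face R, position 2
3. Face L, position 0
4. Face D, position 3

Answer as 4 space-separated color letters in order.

After move 1 (U'): U=WWWW F=OOGG R=GGRR B=RRBB L=BBOO
After move 2 (F): F=GOGO U=WWOB R=WGWR D=RGYY L=BYOY
After move 3 (R): R=WWRG U=WOOO F=GGGY D=RBYR B=BRWB
After move 4 (F): F=GGYG U=WOYY R=OWOG D=RWYR L=BROB
Query 1: B[2] = W
Query 2: R[2] = O
Query 3: L[0] = B
Query 4: D[3] = R

Answer: W O B R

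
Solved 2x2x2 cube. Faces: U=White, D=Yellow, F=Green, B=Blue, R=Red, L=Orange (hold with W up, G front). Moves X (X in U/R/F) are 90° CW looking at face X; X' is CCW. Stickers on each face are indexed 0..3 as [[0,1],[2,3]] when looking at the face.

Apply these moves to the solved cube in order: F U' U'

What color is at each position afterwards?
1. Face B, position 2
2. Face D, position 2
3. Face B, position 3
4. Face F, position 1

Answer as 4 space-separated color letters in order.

After move 1 (F): F=GGGG U=WWOO R=WRWR D=RRYY L=OYOY
After move 2 (U'): U=WOWO F=OYGG R=GGWR B=WRBB L=BBOY
After move 3 (U'): U=OOWW F=BBGG R=OYWR B=GGBB L=WROY
Query 1: B[2] = B
Query 2: D[2] = Y
Query 3: B[3] = B
Query 4: F[1] = B

Answer: B Y B B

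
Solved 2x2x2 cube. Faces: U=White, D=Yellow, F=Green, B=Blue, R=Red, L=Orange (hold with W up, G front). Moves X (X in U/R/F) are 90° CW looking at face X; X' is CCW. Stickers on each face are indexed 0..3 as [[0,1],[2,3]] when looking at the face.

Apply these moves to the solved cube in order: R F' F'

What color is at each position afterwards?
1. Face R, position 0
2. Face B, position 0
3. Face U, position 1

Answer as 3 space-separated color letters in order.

Answer: O W G

Derivation:
After move 1 (R): R=RRRR U=WGWG F=GYGY D=YBYB B=WBWB
After move 2 (F'): F=YYGG U=WGRR R=BRYR D=OOYB L=OGOW
After move 3 (F'): F=YGYG U=WGBY R=OROR D=GWYB L=OROR
Query 1: R[0] = O
Query 2: B[0] = W
Query 3: U[1] = G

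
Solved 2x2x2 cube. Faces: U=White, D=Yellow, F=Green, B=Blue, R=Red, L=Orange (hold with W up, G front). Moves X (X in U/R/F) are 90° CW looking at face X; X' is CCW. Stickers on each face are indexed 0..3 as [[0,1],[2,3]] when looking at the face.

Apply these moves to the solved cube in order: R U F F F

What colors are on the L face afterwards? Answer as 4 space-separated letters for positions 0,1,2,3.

After move 1 (R): R=RRRR U=WGWG F=GYGY D=YBYB B=WBWB
After move 2 (U): U=WWGG F=RRGY R=WBRR B=OOWB L=GYOO
After move 3 (F): F=GRYR U=WWOY R=GBGR D=RWYB L=GYOB
After move 4 (F): F=YGRR U=WWBY R=OBYR D=GGYB L=GROW
After move 5 (F): F=RYRG U=WWWR R=BBYR D=YOYB L=GGOG
Query: L face = GGOG

Answer: G G O G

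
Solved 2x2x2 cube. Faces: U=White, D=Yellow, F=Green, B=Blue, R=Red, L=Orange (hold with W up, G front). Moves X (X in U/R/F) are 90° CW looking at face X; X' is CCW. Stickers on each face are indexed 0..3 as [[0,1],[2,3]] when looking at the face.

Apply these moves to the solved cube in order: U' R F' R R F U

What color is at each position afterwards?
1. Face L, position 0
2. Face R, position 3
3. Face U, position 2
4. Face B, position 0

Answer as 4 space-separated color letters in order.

After move 1 (U'): U=WWWW F=OOGG R=GGRR B=RRBB L=BBOO
After move 2 (R): R=RGRG U=WOWG F=OYGY D=YBYR B=WRWB
After move 3 (F'): F=YYOG U=WORR R=BGYG D=BOYR L=BGOW
After move 4 (R): R=YBGG U=WYRG F=YOOR D=BWYW B=RROB
After move 5 (R): R=GYGB U=WORR F=YWOW D=BOYR B=GRYB
After move 6 (F): F=OYWW U=WOWG R=RYRB D=GGYR L=BBOO
After move 7 (U): U=WWGO F=RYWW R=GRRB B=BBYB L=OYOO
Query 1: L[0] = O
Query 2: R[3] = B
Query 3: U[2] = G
Query 4: B[0] = B

Answer: O B G B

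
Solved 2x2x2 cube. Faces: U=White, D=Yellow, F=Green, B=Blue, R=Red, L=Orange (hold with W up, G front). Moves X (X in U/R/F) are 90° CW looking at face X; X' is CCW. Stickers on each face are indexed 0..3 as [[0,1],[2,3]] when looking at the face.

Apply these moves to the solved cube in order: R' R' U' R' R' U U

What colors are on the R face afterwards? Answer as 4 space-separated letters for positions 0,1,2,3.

Answer: G B B G

Derivation:
After move 1 (R'): R=RRRR U=WBWB F=GWGW D=YGYG B=YBYB
After move 2 (R'): R=RRRR U=WYWY F=GBGB D=YWYW B=GBGB
After move 3 (U'): U=YYWW F=OOGB R=GBRR B=RRGB L=GBOO
After move 4 (R'): R=BRGR U=YGWR F=OYGW D=YOYB B=WRWB
After move 5 (R'): R=RRBG U=YWWW F=OGGR D=YYYW B=BROB
After move 6 (U): U=WYWW F=RRGR R=BRBG B=GBOB L=OGOO
After move 7 (U): U=WWWY F=BRGR R=GBBG B=OGOB L=RROO
Query: R face = GBBG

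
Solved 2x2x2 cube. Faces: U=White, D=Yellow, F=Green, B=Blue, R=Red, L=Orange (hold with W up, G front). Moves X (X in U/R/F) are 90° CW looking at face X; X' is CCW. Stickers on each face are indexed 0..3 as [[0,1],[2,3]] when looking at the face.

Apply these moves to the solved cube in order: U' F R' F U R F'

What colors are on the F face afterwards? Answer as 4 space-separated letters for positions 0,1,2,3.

Answer: G O O B

Derivation:
After move 1 (U'): U=WWWW F=OOGG R=GGRR B=RRBB L=BBOO
After move 2 (F): F=GOGO U=WWOB R=WGWR D=RGYY L=BYOY
After move 3 (R'): R=GRWW U=WBOR F=GWGB D=ROYO B=YRGB
After move 4 (F): F=GGBW U=WBYY R=ORRW D=WGYO L=BROO
After move 5 (U): U=YWYB F=ORBW R=YRRW B=BRGB L=GGOO
After move 6 (R): R=RYWR U=YRYW F=OGBO D=WGYB B=BRWB
After move 7 (F'): F=GOOB U=YRRW R=GYWR D=GOYB L=GWOY
Query: F face = GOOB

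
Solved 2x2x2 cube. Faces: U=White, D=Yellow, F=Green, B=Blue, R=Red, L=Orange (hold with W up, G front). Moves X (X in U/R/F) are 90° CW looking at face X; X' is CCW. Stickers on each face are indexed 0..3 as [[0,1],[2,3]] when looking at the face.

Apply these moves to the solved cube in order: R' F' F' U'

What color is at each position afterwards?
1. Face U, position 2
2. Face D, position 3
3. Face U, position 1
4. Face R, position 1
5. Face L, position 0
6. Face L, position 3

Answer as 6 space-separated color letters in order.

After move 1 (R'): R=RRRR U=WBWB F=GWGW D=YGYG B=YBYB
After move 2 (F'): F=WWGG U=WBRR R=GRYR D=OOYG L=OBOW
After move 3 (F'): F=WGWG U=WBGY R=OROR D=BWYG L=OROR
After move 4 (U'): U=BYWG F=ORWG R=WGOR B=ORYB L=YBOR
Query 1: U[2] = W
Query 2: D[3] = G
Query 3: U[1] = Y
Query 4: R[1] = G
Query 5: L[0] = Y
Query 6: L[3] = R

Answer: W G Y G Y R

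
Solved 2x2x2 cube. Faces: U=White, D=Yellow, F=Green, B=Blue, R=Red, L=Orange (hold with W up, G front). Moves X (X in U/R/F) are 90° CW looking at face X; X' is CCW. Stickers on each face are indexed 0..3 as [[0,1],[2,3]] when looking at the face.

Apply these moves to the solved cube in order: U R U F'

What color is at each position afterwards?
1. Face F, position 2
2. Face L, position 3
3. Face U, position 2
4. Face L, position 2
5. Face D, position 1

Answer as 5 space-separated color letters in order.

After move 1 (U): U=WWWW F=RRGG R=BBRR B=OOBB L=GGOO
After move 2 (R): R=RBRB U=WRWG F=RYGY D=YBYO B=WOWB
After move 3 (U): U=WWGR F=RBGY R=WORB B=GGWB L=RYOO
After move 4 (F'): F=BYRG U=WWWR R=BOYB D=YOYO L=RROG
Query 1: F[2] = R
Query 2: L[3] = G
Query 3: U[2] = W
Query 4: L[2] = O
Query 5: D[1] = O

Answer: R G W O O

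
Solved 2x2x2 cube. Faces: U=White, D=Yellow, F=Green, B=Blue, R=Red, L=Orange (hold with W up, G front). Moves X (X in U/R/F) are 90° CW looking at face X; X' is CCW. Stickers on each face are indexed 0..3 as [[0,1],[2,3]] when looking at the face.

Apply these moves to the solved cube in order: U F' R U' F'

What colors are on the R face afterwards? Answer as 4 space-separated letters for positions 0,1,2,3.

Answer: B O G B

Derivation:
After move 1 (U): U=WWWW F=RRGG R=BBRR B=OOBB L=GGOO
After move 2 (F'): F=RGRG U=WWBR R=YBYR D=GOYY L=GWOW
After move 3 (R): R=YYRB U=WGBG F=RORY D=GBYO B=ROWB
After move 4 (U'): U=GGWB F=GWRY R=RORB B=YYWB L=ROOW
After move 5 (F'): F=WYGR U=GGRR R=BOGB D=OWYO L=RBOW
Query: R face = BOGB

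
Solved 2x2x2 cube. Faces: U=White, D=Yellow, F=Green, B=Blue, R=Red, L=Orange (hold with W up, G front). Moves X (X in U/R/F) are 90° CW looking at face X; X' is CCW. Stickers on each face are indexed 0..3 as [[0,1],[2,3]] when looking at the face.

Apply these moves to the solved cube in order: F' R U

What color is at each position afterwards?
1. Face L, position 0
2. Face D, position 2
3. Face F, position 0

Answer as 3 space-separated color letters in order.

Answer: G Y Y

Derivation:
After move 1 (F'): F=GGGG U=WWRR R=YRYR D=OOYY L=OWOW
After move 2 (R): R=YYRR U=WGRG F=GOGY D=OBYB B=RBWB
After move 3 (U): U=RWGG F=YYGY R=RBRR B=OWWB L=GOOW
Query 1: L[0] = G
Query 2: D[2] = Y
Query 3: F[0] = Y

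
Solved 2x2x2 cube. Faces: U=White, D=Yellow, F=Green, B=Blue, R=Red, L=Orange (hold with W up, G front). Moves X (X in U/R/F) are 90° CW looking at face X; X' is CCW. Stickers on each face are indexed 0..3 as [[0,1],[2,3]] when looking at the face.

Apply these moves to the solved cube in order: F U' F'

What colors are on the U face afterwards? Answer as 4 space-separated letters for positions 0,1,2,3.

After move 1 (F): F=GGGG U=WWOO R=WRWR D=RRYY L=OYOY
After move 2 (U'): U=WOWO F=OYGG R=GGWR B=WRBB L=BBOY
After move 3 (F'): F=YGOG U=WOGW R=RGRR D=BYYY L=BOOW
Query: U face = WOGW

Answer: W O G W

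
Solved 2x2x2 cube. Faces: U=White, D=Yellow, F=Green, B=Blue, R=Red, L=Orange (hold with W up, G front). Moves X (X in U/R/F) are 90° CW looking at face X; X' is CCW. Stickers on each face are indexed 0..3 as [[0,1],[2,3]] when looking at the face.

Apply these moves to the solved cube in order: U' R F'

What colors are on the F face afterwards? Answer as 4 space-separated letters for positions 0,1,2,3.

After move 1 (U'): U=WWWW F=OOGG R=GGRR B=RRBB L=BBOO
After move 2 (R): R=RGRG U=WOWG F=OYGY D=YBYR B=WRWB
After move 3 (F'): F=YYOG U=WORR R=BGYG D=BOYR L=BGOW
Query: F face = YYOG

Answer: Y Y O G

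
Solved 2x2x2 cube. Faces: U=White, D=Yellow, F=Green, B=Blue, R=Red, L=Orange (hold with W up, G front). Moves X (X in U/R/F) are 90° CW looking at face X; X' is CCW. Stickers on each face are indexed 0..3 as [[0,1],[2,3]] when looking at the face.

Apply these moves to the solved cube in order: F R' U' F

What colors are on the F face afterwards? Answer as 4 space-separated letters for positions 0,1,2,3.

After move 1 (F): F=GGGG U=WWOO R=WRWR D=RRYY L=OYOY
After move 2 (R'): R=RRWW U=WBOB F=GWGO D=RGYG B=YBRB
After move 3 (U'): U=BBWO F=OYGO R=GWWW B=RRRB L=YBOY
After move 4 (F): F=GOOY U=BBYB R=WWOW D=WGYG L=YROG
Query: F face = GOOY

Answer: G O O Y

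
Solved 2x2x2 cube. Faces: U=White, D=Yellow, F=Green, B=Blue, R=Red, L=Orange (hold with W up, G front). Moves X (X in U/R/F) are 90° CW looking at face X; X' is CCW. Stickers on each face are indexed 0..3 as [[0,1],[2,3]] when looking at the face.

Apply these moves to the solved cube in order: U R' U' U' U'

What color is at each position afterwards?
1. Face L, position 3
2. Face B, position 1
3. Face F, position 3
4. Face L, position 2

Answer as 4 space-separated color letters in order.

Answer: O G W O

Derivation:
After move 1 (U): U=WWWW F=RRGG R=BBRR B=OOBB L=GGOO
After move 2 (R'): R=BRBR U=WBWO F=RWGW D=YRYG B=YOYB
After move 3 (U'): U=BOWW F=GGGW R=RWBR B=BRYB L=YOOO
After move 4 (U'): U=OWBW F=YOGW R=GGBR B=RWYB L=BROO
After move 5 (U'): U=WWOB F=BRGW R=YOBR B=GGYB L=RWOO
Query 1: L[3] = O
Query 2: B[1] = G
Query 3: F[3] = W
Query 4: L[2] = O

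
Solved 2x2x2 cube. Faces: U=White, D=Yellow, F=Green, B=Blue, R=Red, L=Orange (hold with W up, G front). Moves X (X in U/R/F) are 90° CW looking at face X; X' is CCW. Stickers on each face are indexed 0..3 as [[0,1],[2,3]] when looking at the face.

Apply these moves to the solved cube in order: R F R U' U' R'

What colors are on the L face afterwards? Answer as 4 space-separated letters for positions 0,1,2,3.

After move 1 (R): R=RRRR U=WGWG F=GYGY D=YBYB B=WBWB
After move 2 (F): F=GGYY U=WGOO R=WRGR D=RRYB L=OYOB
After move 3 (R): R=GWRR U=WGOY F=GRYB D=RWYW B=OBGB
After move 4 (U'): U=GYWO F=OYYB R=GRRR B=GWGB L=OBOB
After move 5 (U'): U=YOGW F=OBYB R=OYRR B=GRGB L=GWOB
After move 6 (R'): R=YROR U=YGGG F=OOYW D=RBYB B=WRWB
Query: L face = GWOB

Answer: G W O B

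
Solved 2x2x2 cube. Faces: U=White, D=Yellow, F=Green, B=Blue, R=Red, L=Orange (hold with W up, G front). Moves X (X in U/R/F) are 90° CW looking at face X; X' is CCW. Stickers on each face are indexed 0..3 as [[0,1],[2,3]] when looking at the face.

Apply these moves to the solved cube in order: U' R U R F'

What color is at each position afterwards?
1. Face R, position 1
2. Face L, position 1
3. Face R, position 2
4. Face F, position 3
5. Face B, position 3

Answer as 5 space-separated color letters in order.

After move 1 (U'): U=WWWW F=OOGG R=GGRR B=RRBB L=BBOO
After move 2 (R): R=RGRG U=WOWG F=OYGY D=YBYR B=WRWB
After move 3 (U): U=WWGO F=RGGY R=WRRG B=BBWB L=OYOO
After move 4 (R): R=RWGR U=WGGY F=RBGR D=YWYB B=OBWB
After move 5 (F'): F=BRRG U=WGRG R=WWYR D=YOYB L=OYOG
Query 1: R[1] = W
Query 2: L[1] = Y
Query 3: R[2] = Y
Query 4: F[3] = G
Query 5: B[3] = B

Answer: W Y Y G B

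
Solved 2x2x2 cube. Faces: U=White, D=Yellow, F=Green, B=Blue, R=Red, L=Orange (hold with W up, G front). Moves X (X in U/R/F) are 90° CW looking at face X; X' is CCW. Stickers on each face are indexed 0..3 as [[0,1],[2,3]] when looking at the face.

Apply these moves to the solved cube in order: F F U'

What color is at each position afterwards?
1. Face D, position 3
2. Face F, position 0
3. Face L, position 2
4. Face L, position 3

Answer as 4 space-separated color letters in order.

Answer: Y O O R

Derivation:
After move 1 (F): F=GGGG U=WWOO R=WRWR D=RRYY L=OYOY
After move 2 (F): F=GGGG U=WWYY R=OROR D=WWYY L=OROR
After move 3 (U'): U=WYWY F=ORGG R=GGOR B=ORBB L=BBOR
Query 1: D[3] = Y
Query 2: F[0] = O
Query 3: L[2] = O
Query 4: L[3] = R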